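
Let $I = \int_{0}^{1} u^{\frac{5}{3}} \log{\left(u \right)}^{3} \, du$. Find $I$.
$- \frac{243}{2048}$

Begin with the known integral
$$J(a) = \int_{0}^{1} u^{a} \, du = \frac{1}{a + 1}.$$

Differentiating under the integral sign brings down a factor of $\ln u$:
$$\frac{dJ}{da} = \int_{0}^{1} u^{a} \log{\left(u \right)} \, du = - \frac{1}{\left(a + 1\right)^{2}}.$$

Repeating $3$ times in total — each differentiation brings down another $\ln u$ — gives
$$\frac{d^{3}J}{da^{3}} = \int_{0}^{1} u^{a} \log{\left(u \right)}^{3} \, du = - \frac{6}{\left(a + 1\right)^{4}},$$
and the integrand here is exactly the target integrand, so $I = - \frac{6}{\left(a + 1\right)^{4}}$.

Setting $a = \frac{5}{3}$:
$$I = - \frac{243}{2048}.$$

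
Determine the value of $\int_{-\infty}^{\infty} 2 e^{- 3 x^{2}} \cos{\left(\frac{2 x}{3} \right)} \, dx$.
$\frac{2 \sqrt{3} \sqrt{\pi}}{3 e^{\frac{1}{27}}}$

Let $b$ denote the cosine frequency and define $I(b) = \int_{-\infty}^{\infty} 2 e^{- 3 x^{2}} \cos{\left(b x \right)} \, dx$.

Differentiating under the integral sign,
$$I'(b) = \int_{-\infty}^{\infty} - 2 x e^{- 3 x^{2}} \sin{\left(b x \right)} \, dx.$$

Integrate $\int_{-\infty}^{\infty} x \sin(b x)\, e^{- 3 x^{2}}\, dx$ by parts with $u = \sin(b x)$ and $dv = x\, e^{- 3 x^{2}}\, dx$, giving $v = - \frac{e^{- 3 x^{2}}}{6}$. The boundary term vanishes and
$$\int_{-\infty}^{\infty} x \sin(b x)\, e^{- 3 x^{2}}\, dx = \frac{b}{6} \int_{-\infty}^{\infty} \cos(b x)\, e^{- 3 x^{2}}\, dx,$$
so $I'(b) = - \frac{b}{6}\, I(b)$.

This is a separable first-order ODE; solving with the initial condition $I(0) = \int_{-\infty}^{\infty} 2 e^{- 3 x^{2}}\,dx = \frac{2 \sqrt{3} \sqrt{\pi}}{3}$ gives
$$I(b) = \frac{2 \sqrt{3} \sqrt{\pi} e^{- \frac{b^{2}}{12}}}{3}.$$

Setting $b = \frac{2}{3}$:
$$I = \frac{2 \sqrt{3} \sqrt{\pi}}{3 e^{\frac{1}{27}}}.$$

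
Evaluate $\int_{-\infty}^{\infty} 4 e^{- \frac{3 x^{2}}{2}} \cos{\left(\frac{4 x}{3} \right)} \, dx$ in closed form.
$\frac{4 \sqrt{6} \sqrt{\pi}}{3 e^{\frac{8}{27}}}$

Let $b$ denote the cosine frequency and define $I(b) = \int_{-\infty}^{\infty} 4 e^{- \frac{3 x^{2}}{2}} \cos{\left(b x \right)} \, dx$.

Differentiating under the integral sign,
$$I'(b) = \int_{-\infty}^{\infty} - 4 x e^{- \frac{3 x^{2}}{2}} \sin{\left(b x \right)} \, dx.$$

Integrate $\int_{-\infty}^{\infty} x \sin(b x)\, e^{- \frac{3 x^{2}}{2}}\, dx$ by parts with $u = \sin(b x)$ and $dv = x\, e^{- \frac{3 x^{2}}{2}}\, dx$, giving $v = - \frac{e^{- \frac{3 x^{2}}{2}}}{3}$. The boundary term vanishes and
$$\int_{-\infty}^{\infty} x \sin(b x)\, e^{- \frac{3 x^{2}}{2}}\, dx = \frac{b}{3} \int_{-\infty}^{\infty} \cos(b x)\, e^{- \frac{3 x^{2}}{2}}\, dx,$$
so $I'(b) = - \frac{b}{3}\, I(b)$.

This is a separable first-order ODE; solving with the initial condition $I(0) = \int_{-\infty}^{\infty} 4 e^{- \frac{3 x^{2}}{2}}\,dx = \frac{4 \sqrt{6} \sqrt{\pi}}{3}$ gives
$$I(b) = \frac{4 \sqrt{6} \sqrt{\pi} e^{- \frac{b^{2}}{6}}}{3}.$$

Setting $b = \frac{4}{3}$:
$$I = \frac{4 \sqrt{6} \sqrt{\pi}}{3 e^{\frac{8}{27}}}.$$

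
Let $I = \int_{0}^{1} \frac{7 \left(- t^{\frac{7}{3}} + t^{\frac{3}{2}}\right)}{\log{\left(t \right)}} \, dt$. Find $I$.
$\log{\left(\frac{2187}{16384} \right)}$

Consider the one-parameter family: let $I(a) = \int_{0}^{1} \frac{7 \left(- t^{\frac{7}{3}} + t^{a}\right)}{\log{\left(t \right)}} \, dt$.

Since $\dfrac{\partial}{\partial a}\,t^{a} = t^{a} \ln t$, the $\ln t$ in the denominator cancels and
$$\frac{dI}{da} = \int_{0}^{1} 7 t^{a} \, dt = 7 \left[\frac{t^{a+1}}{a+1}\right]_0^1 = \frac{7}{a + 1}.$$

Integrating with respect to $a$ gives $I(a) = \log{\left(\frac{2187 \left(a + 1\right)^{7}}{10000000} \right)} + C$.

At $a = \frac{7}{3}$ the integrand is identically $0$, so $I(\frac{7}{3}) = 0$. The closed form gives $0$, hence $C = 0$.

Setting $a = \frac{3}{2}$:
$$I = \log{\left(\frac{2187}{16384} \right)}.$$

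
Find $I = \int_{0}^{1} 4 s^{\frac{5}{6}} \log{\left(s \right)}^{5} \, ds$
$- \frac{22394880}{1771561}$

Start from the elementary integral
$$J(a) = \int_{0}^{1} 4 s^{a} \, ds = \frac{4}{a + 1}.$$

Differentiating under the integral sign brings down a factor of $\ln s$:
$$\frac{dJ}{da} = \int_{0}^{1} 4 s^{a} \log{\left(s \right)} \, ds = - \frac{4}{\left(a + 1\right)^{2}}.$$

Repeating $5$ times in total — each differentiation brings down another $\ln s$ — gives
$$\frac{d^{5}J}{da^{5}} = \int_{0}^{1} 4 s^{a} \log{\left(s \right)}^{5} \, ds = - \frac{480}{\left(a + 1\right)^{6}},$$
and the integrand here is exactly the target integrand, so $I = - \frac{480}{\left(a + 1\right)^{6}}$.

Setting $a = \frac{5}{6}$:
$$I = - \frac{22394880}{1771561}.$$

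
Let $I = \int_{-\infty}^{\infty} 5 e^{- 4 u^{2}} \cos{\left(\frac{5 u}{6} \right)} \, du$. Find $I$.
$\frac{5 \sqrt{\pi}}{2 e^{\frac{25}{576}}}$

Define $I(b) = \int_{-\infty}^{\infty} 5 e^{- 4 u^{2}} \cos{\left(b u \right)} \, du$.

Differentiating under the integral sign,
$$I'(b) = \int_{-\infty}^{\infty} - 5 u e^{- 4 u^{2}} \sin{\left(b u \right)} \, du.$$

Integrate $\int_{-\infty}^{\infty} u \sin(b u)\, e^{- 4 u^{2}}\, du$ by parts with $w = \sin(b u)$ and $dv = u\, e^{- 4 u^{2}}\, du$, giving $v = - \frac{e^{- 4 u^{2}}}{8}$. The boundary term vanishes and
$$\int_{-\infty}^{\infty} u \sin(b u)\, e^{- 4 u^{2}}\, du = \frac{b}{8} \int_{-\infty}^{\infty} \cos(b u)\, e^{- 4 u^{2}}\, du,$$
so $I'(b) = - \frac{b}{8}\, I(b)$.

This is a separable first-order ODE; solving with the initial condition $I(0) = \int_{-\infty}^{\infty} 5 e^{- 4 u^{2}}\,du = \frac{5 \sqrt{\pi}}{2}$ gives
$$I(b) = \frac{5 \sqrt{\pi} e^{- \frac{b^{2}}{16}}}{2}.$$

Setting $b = \frac{5}{6}$:
$$I = \frac{5 \sqrt{\pi}}{2 e^{\frac{25}{576}}}.$$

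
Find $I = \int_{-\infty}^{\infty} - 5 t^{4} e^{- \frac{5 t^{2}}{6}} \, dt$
$- \frac{27 \sqrt{30} \sqrt{\pi}}{25}$

Consider the simpler parametrised integral
$$J(a) = \int_{-\infty}^{\infty} - 5 e^{- a t^{2}} \, dt = - \frac{5 \sqrt{\pi}}{\sqrt{a}}.$$

Differentiating under the integral sign brings down a factor of $(-t^2)$:
$$\frac{dJ}{da} = \int_{-\infty}^{\infty} 5 t^{2} e^{- a t^{2}} \, dt = \frac{5 \sqrt{\pi}}{2 a^{\frac{3}{2}}}.$$

Repeating twice in total — each differentiation brings down another $(-t^2)$ — gives
$$\frac{d^{2}J}{da^{2}} = \int_{-\infty}^{\infty} - 5 t^{4} e^{- a t^{2}} \, dt = - \frac{15 \sqrt{\pi}}{4 a^{\frac{5}{2}}},$$
and the integrand here is exactly the target integrand, so $I = - \frac{15 \sqrt{\pi}}{4 a^{\frac{5}{2}}}$.

Setting $a = \frac{5}{6}$:
$$I = - \frac{27 \sqrt{30} \sqrt{\pi}}{25}.$$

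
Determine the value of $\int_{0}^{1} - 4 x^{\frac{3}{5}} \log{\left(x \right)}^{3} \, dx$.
$\frac{1875}{512}$

Begin with the known integral
$$J(a) = \int_{0}^{1} - 4 x^{a} \, dx = - \frac{4}{a + 1}.$$

Differentiating under the integral sign brings down a factor of $\ln x$:
$$\frac{dJ}{da} = \int_{0}^{1} - 4 x^{a} \log{\left(x \right)} \, dx = \frac{4}{\left(a + 1\right)^{2}}.$$

Repeating $3$ times in total — each differentiation brings down another $\ln x$ — gives
$$\frac{d^{3}J}{da^{3}} = \int_{0}^{1} - 4 x^{a} \log{\left(x \right)}^{3} \, dx = \frac{24}{\left(a + 1\right)^{4}},$$
and the integrand here is exactly the target integrand, so $I = \frac{24}{\left(a + 1\right)^{4}}$.

Setting $a = \frac{3}{5}$:
$$I = \frac{1875}{512}.$$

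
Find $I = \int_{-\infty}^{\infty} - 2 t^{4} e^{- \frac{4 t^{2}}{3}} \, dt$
$- \frac{27 \sqrt{3} \sqrt{\pi}}{64}$

Begin with the known integral
$$J(a) = \int_{-\infty}^{\infty} - 2 e^{- a t^{2}} \, dt = - \frac{2 \sqrt{\pi}}{\sqrt{a}}.$$

Differentiating under the integral sign brings down a factor of $(-t^2)$:
$$\frac{dJ}{da} = \int_{-\infty}^{\infty} 2 t^{2} e^{- a t^{2}} \, dt = \frac{\sqrt{\pi}}{a^{\frac{3}{2}}}.$$

Repeating twice in total — each differentiation brings down another $(-t^2)$ — gives
$$\frac{d^{2}J}{da^{2}} = \int_{-\infty}^{\infty} - 2 t^{4} e^{- a t^{2}} \, dt = - \frac{3 \sqrt{\pi}}{2 a^{\frac{5}{2}}},$$
and the integrand here is exactly the target integrand, so $I = - \frac{3 \sqrt{\pi}}{2 a^{\frac{5}{2}}}$.

Setting $a = \frac{4}{3}$:
$$I = - \frac{27 \sqrt{3} \sqrt{\pi}}{64}.$$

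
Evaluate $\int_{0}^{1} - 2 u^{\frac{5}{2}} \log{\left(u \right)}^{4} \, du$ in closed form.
$- \frac{1536}{16807}$

Begin with the known integral
$$J(a) = \int_{0}^{1} - 2 u^{a} \, du = - \frac{2}{a + 1}.$$

Differentiating under the integral sign brings down a factor of $\ln u$:
$$\frac{dJ}{da} = \int_{0}^{1} - 2 u^{a} \log{\left(u \right)} \, du = \frac{2}{\left(a + 1\right)^{2}}.$$

Repeating $4$ times in total — each differentiation brings down another $\ln u$ — gives
$$\frac{d^{4}J}{da^{4}} = \int_{0}^{1} - 2 u^{a} \log{\left(u \right)}^{4} \, du = - \frac{48}{\left(a + 1\right)^{5}},$$
and the integrand here is exactly the target integrand, so $I = - \frac{48}{\left(a + 1\right)^{5}}$.

Setting $a = \frac{5}{2}$:
$$I = - \frac{1536}{16807}.$$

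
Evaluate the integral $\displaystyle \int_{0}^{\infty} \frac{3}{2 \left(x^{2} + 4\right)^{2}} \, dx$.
$\frac{3 \pi}{64}$

Start from the standard arctangent integral
$$J(a) = \int_{0}^{\infty} \frac{3}{2 \left(a^{2} + x^{2}\right)} \, dx = \frac{3 \pi}{4 a}.$$

Differentiating under the integral sign with respect to $a$,
$$\frac{dJ}{da} = \int_{0}^{\infty} - \frac{3 a}{\left(a^{2} + x^{2}\right)^{2}} \, dx = - \frac{3 \pi}{4 a^{2}},$$
so $\int_{0}^{\infty} \frac{3}{2 \left(a^{2} + x^{2}\right)^{2}} \, dx = \frac{3 \pi}{8 a^{3}}$.

Setting $a = 2$:
$$I = \frac{3 \pi}{64}.$$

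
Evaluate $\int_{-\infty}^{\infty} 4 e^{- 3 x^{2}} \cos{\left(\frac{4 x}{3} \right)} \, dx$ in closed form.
$\frac{4 \sqrt{3} \sqrt{\pi}}{3 e^{\frac{4}{27}}}$

Treat the cosine frequency as a parameter and define $I(b) = \int_{-\infty}^{\infty} 4 e^{- 3 x^{2}} \cos{\left(b x \right)} \, dx$.

Differentiating under the integral sign,
$$I'(b) = \int_{-\infty}^{\infty} - 4 x e^{- 3 x^{2}} \sin{\left(b x \right)} \, dx.$$

Integrate $\int_{-\infty}^{\infty} x \sin(b x)\, e^{- 3 x^{2}}\, dx$ by parts with $u = \sin(b x)$ and $dv = x\, e^{- 3 x^{2}}\, dx$, giving $v = - \frac{e^{- 3 x^{2}}}{6}$. The boundary term vanishes and
$$\int_{-\infty}^{\infty} x \sin(b x)\, e^{- 3 x^{2}}\, dx = \frac{b}{6} \int_{-\infty}^{\infty} \cos(b x)\, e^{- 3 x^{2}}\, dx,$$
so $I'(b) = - \frac{b}{6}\, I(b)$.

This is a separable first-order ODE; solving with the initial condition $I(0) = \int_{-\infty}^{\infty} 4 e^{- 3 x^{2}}\,dx = \frac{4 \sqrt{3} \sqrt{\pi}}{3}$ gives
$$I(b) = \frac{4 \sqrt{3} \sqrt{\pi} e^{- \frac{b^{2}}{12}}}{3}.$$

Setting $b = \frac{4}{3}$:
$$I = \frac{4 \sqrt{3} \sqrt{\pi}}{3 e^{\frac{4}{27}}}.$$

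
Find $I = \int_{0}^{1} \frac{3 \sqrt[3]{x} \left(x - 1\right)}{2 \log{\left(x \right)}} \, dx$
$- 3 \log{\left(2 \right)} + \frac{3 \log{\left(7 \right)}}{2}$

Replace the exponent $\frac{1}{3}$ by a parameter $a$: let $I(a) = \int_{0}^{1} \frac{3 \left(x^{\frac{4}{3}} - x^{a}\right)}{2 \log{\left(x \right)}} \, dx$.

Since $\dfrac{\partial}{\partial a}\,x^{a} = x^{a} \ln x$, the $\ln x$ in the denominator cancels and
$$\frac{dI}{da} = \int_{0}^{1} - \frac{3}{2} x^{a} \, dx = - \frac{3}{2} \left[\frac{x^{a+1}}{a+1}\right]_0^1 = - \frac{3}{2 a + 2}.$$

Integrating with respect to $a$ gives $I(a) = - \log{\left(\frac{3 \sqrt{21} \left(a + 1\right)^{\frac{3}{2}}}{49} \right)} + C$.

At $a = \frac{4}{3}$ the integrand is identically $0$, so $I(\frac{4}{3}) = 0$. The closed form gives $0$, hence $C = 0$.

Setting $a = \frac{1}{3}$:
$$I = - 3 \log{\left(2 \right)} + \frac{3 \log{\left(7 \right)}}{2}.$$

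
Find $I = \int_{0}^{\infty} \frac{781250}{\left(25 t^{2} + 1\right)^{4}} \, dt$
$\frac{390625 \pi}{16}$

Begin with the known result
$$J(a) = \int_{0}^{\infty} \frac{2}{a^{2} + t^{2}} \, dt = \frac{\pi}{a}.$$

Differentiating under the integral sign with respect to $a$,
$$\frac{dJ}{da} = \int_{0}^{\infty} - \frac{4 a}{\left(a^{2} + t^{2}\right)^{2}} \, dt = - \frac{\pi}{a^{2}},$$
so $\int_{0}^{\infty} \frac{2}{\left(a^{2} + t^{2}\right)^{2}} \, dt = \frac{\pi}{2 a^{3}}$.

Repeating — each differentiation of $1/(t^2+a^2)^j$ produces $-2ja/(t^2+a^2)^{j+1}$ — and dividing through by $-2ja$ at each step yields, after $3$ differentiations in total,
$$\int_{0}^{\infty} \frac{2}{\left(a^{2} + t^{2}\right)^{4}} \, dt = \frac{5 \pi}{16 a^{7}}.$$

Setting $a = \frac{1}{5}$:
$$I = \frac{390625 \pi}{16}.$$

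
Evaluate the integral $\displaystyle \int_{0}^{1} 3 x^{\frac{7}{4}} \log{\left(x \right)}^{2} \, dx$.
$\frac{384}{1331}$

Consider the simpler parametrised integral
$$J(a) = \int_{0}^{1} 3 x^{a} \, dx = \frac{3}{a + 1}.$$

Differentiating under the integral sign brings down a factor of $\ln x$:
$$\frac{dJ}{da} = \int_{0}^{1} 3 x^{a} \log{\left(x \right)} \, dx = - \frac{3}{\left(a + 1\right)^{2}}.$$

Repeating twice in total — each differentiation brings down another $\ln x$ — gives
$$\frac{d^{2}J}{da^{2}} = \int_{0}^{1} 3 x^{a} \log{\left(x \right)}^{2} \, dx = \frac{6}{\left(a + 1\right)^{3}},$$
and the integrand here is exactly the target integrand, so $I = \frac{6}{\left(a + 1\right)^{3}}$.

Setting $a = \frac{7}{4}$:
$$I = \frac{384}{1331}.$$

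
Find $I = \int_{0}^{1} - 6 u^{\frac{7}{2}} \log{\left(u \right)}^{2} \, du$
$- \frac{32}{243}$

Begin with the known integral
$$J(a) = \int_{0}^{1} - 6 u^{a} \, du = - \frac{6}{a + 1}.$$

Differentiating under the integral sign brings down a factor of $\ln u$:
$$\frac{dJ}{da} = \int_{0}^{1} - 6 u^{a} \log{\left(u \right)} \, du = \frac{6}{\left(a + 1\right)^{2}}.$$

Repeating twice in total — each differentiation brings down another $\ln u$ — gives
$$\frac{d^{2}J}{da^{2}} = \int_{0}^{1} - 6 u^{a} \log{\left(u \right)}^{2} \, du = - \frac{12}{\left(a + 1\right)^{3}},$$
and the integrand here is exactly the target integrand, so $I = - \frac{12}{\left(a + 1\right)^{3}}$.

Setting $a = \frac{7}{2}$:
$$I = - \frac{32}{243}.$$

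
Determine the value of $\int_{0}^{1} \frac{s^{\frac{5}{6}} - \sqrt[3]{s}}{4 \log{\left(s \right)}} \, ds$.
$\log{\left(\frac{\sqrt[4]{22}}{2} \right)}$

Introduce a parameter $a$ in the exponent: let $I(a) = \int_{0}^{1} \frac{- \sqrt[3]{s} + s^{a}}{4 \log{\left(s \right)}} \, ds$.

Since $\dfrac{\partial}{\partial a}\,s^{a} = s^{a} \ln s$, the $\ln s$ in the denominator cancels and
$$\frac{dI}{da} = \int_{0}^{1} \frac{1}{4} s^{a} \, ds = \frac{1}{4} \left[\frac{s^{a+1}}{a+1}\right]_0^1 = \frac{1}{4 \left(a + 1\right)}.$$

Integrating with respect to $a$ gives $I(a) = \frac{\log{\left(a + 1 \right)}}{4} - \frac{\log{\left(2 \right)}}{2} + \frac{\log{\left(3 \right)}}{4} + C$.

At $a = \frac{1}{3}$ the integrand is identically $0$, so $I(\frac{1}{3}) = 0$. The closed form gives $0$, hence $C = 0$.

Setting $a = \frac{5}{6}$:
$$I = \log{\left(\frac{\sqrt[4]{22}}{2} \right)}.$$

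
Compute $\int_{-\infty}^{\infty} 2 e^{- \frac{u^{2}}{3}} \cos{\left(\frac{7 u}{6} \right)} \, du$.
$\frac{2 \sqrt{3} \sqrt{\pi}}{e^{\frac{49}{48}}}$

Treat the cosine frequency as a parameter and define $I(b) = \int_{-\infty}^{\infty} 2 e^{- \frac{u^{2}}{3}} \cos{\left(b u \right)} \, du$.

Differentiating under the integral sign,
$$I'(b) = \int_{-\infty}^{\infty} - 2 u e^{- \frac{u^{2}}{3}} \sin{\left(b u \right)} \, du.$$

Integrate $\int_{-\infty}^{\infty} u \sin(b u)\, e^{- \frac{u^{2}}{3}}\, du$ by parts with $w = \sin(b u)$ and $dv = u\, e^{- \frac{u^{2}}{3}}\, du$, giving $v = - \frac{3 e^{- \frac{u^{2}}{3}}}{2}$. The boundary term vanishes and
$$\int_{-\infty}^{\infty} u \sin(b u)\, e^{- \frac{u^{2}}{3}}\, du = \frac{3 b}{2} \int_{-\infty}^{\infty} \cos(b u)\, e^{- \frac{u^{2}}{3}}\, du,$$
so $I'(b) = - \frac{3 b}{2}\, I(b)$.

This is a separable first-order ODE; solving with the initial condition $I(0) = \int_{-\infty}^{\infty} 2 e^{- \frac{u^{2}}{3}}\,du = 2 \sqrt{3} \sqrt{\pi}$ gives
$$I(b) = 2 \sqrt{3} \sqrt{\pi} e^{- \frac{3 b^{2}}{4}}.$$

Setting $b = \frac{7}{6}$:
$$I = \frac{2 \sqrt{3} \sqrt{\pi}}{e^{\frac{49}{48}}}.$$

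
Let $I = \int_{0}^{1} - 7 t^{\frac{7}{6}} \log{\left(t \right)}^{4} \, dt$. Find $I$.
$- \frac{1306368}{371293}$

Start from the elementary integral
$$J(a) = \int_{0}^{1} - 7 t^{a} \, dt = - \frac{7}{a + 1}.$$

Differentiating under the integral sign brings down a factor of $\ln t$:
$$\frac{dJ}{da} = \int_{0}^{1} - 7 t^{a} \log{\left(t \right)} \, dt = \frac{7}{\left(a + 1\right)^{2}}.$$

Repeating $4$ times in total — each differentiation brings down another $\ln t$ — gives
$$\frac{d^{4}J}{da^{4}} = \int_{0}^{1} - 7 t^{a} \log{\left(t \right)}^{4} \, dt = - \frac{168}{\left(a + 1\right)^{5}},$$
and the integrand here is exactly the target integrand, so $I = - \frac{168}{\left(a + 1\right)^{5}}$.

Setting $a = \frac{7}{6}$:
$$I = - \frac{1306368}{371293}.$$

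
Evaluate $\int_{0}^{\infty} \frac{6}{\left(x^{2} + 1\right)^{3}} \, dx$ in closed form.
$\frac{9 \pi}{8}$

Begin with the known result
$$J(a) = \int_{0}^{\infty} \frac{6}{a^{2} + x^{2}} \, dx = \frac{3 \pi}{a}.$$

Differentiating under the integral sign with respect to $a$,
$$\frac{dJ}{da} = \int_{0}^{\infty} - \frac{12 a}{\left(a^{2} + x^{2}\right)^{2}} \, dx = - \frac{3 \pi}{a^{2}},$$
so $\int_{0}^{\infty} \frac{6}{\left(a^{2} + x^{2}\right)^{2}} \, dx = \frac{3 \pi}{2 a^{3}}$.

Repeating — each differentiation of $1/(x^2+a^2)^j$ produces $-2ja/(x^2+a^2)^{j+1}$ — and dividing through by $-2ja$ at each step yields, after $2$ differentiations in total,
$$\int_{0}^{\infty} \frac{6}{\left(a^{2} + x^{2}\right)^{3}} \, dx = \frac{9 \pi}{8 a^{5}}.$$

Setting $a = 1$:
$$I = \frac{9 \pi}{8}.$$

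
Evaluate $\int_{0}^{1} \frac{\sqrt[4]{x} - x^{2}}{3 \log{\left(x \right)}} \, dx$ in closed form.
$\log{\left(\frac{\sqrt[3]{90}}{6} \right)}$

Introduce a parameter $a$ in the exponent: let $I(a) = \int_{0}^{1} \frac{- x^{2} + x^{a}}{3 \log{\left(x \right)}} \, dx$.

Since $\dfrac{\partial}{\partial a}\,x^{a} = x^{a} \ln x$, the $\ln x$ in the denominator cancels and
$$\frac{dI}{da} = \int_{0}^{1} \frac{1}{3} x^{a} \, dx = \frac{1}{3} \left[\frac{x^{a+1}}{a+1}\right]_0^1 = \frac{1}{3 \left(a + 1\right)}.$$

Integrating with respect to $a$ gives $I(a) = \frac{\log{\left(a + 1 \right)}}{3} - \frac{\log{\left(3 \right)}}{3} + C$.

At $a = 2$ the integrand is identically $0$, so $I(2) = 0$. The closed form gives $0$, hence $C = 0$.

Setting $a = \frac{1}{4}$:
$$I = \log{\left(\frac{\sqrt[3]{90}}{6} \right)}.$$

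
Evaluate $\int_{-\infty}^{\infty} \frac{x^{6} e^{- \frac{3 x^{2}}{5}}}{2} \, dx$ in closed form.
$\frac{625 \sqrt{15} \sqrt{\pi}}{432}$

Consider the simpler parametrised integral
$$J(a) = \int_{-\infty}^{\infty} \frac{e^{- a x^{2}}}{2} \, dx = \frac{\sqrt{\pi}}{2 \sqrt{a}}.$$

Differentiating under the integral sign brings down a factor of $(-x^2)$:
$$\frac{dJ}{da} = \int_{-\infty}^{\infty} - \frac{x^{2} e^{- a x^{2}}}{2} \, dx = - \frac{\sqrt{\pi}}{4 a^{\frac{3}{2}}}.$$

Repeating $3$ times in total — each differentiation brings down another $(-x^2)$ — gives
$$\frac{d^{3}J}{da^{3}} = \int_{-\infty}^{\infty} - \frac{x^{6} e^{- a x^{2}}}{2} \, dx = - \frac{15 \sqrt{\pi}}{16 a^{\frac{7}{2}}},$$
and the integrand here is $(-1)^{3}$ times the target integrand, so $I = (-1)^{3}\,\frac{d^{3}J}{da^{3}} = \frac{15 \sqrt{\pi}}{16 a^{\frac{7}{2}}}$.

Setting $a = \frac{3}{5}$:
$$I = \frac{625 \sqrt{15} \sqrt{\pi}}{432}.$$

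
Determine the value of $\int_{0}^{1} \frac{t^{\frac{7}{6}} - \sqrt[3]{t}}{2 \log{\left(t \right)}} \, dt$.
$\log{\left(\frac{\sqrt{26}}{4} \right)}$

Replace the exponent $\frac{7}{6}$ by a parameter $a$: let $I(a) = \int_{0}^{1} \frac{- \sqrt[3]{t} + t^{a}}{2 \log{\left(t \right)}} \, dt$.

Since $\dfrac{\partial}{\partial a}\,t^{a} = t^{a} \ln t$, the $\ln t$ in the denominator cancels and
$$\frac{dI}{da} = \int_{0}^{1} \frac{1}{2} t^{a} \, dt = \frac{1}{2} \left[\frac{t^{a+1}}{a+1}\right]_0^1 = \frac{1}{2 \left(a + 1\right)}.$$

Integrating with respect to $a$ gives $I(a) = \frac{\log{\left(a + 1 \right)}}{2} - \log{\left(2 \right)} + \frac{\log{\left(3 \right)}}{2} + C$.

At $a = \frac{1}{3}$ the integrand is identically $0$, so $I(\frac{1}{3}) = 0$. The closed form gives $0$, hence $C = 0$.

Setting $a = \frac{7}{6}$:
$$I = \log{\left(\frac{\sqrt{26}}{4} \right)}.$$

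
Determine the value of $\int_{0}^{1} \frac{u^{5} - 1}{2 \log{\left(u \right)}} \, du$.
$\frac{\log{\left(6 \right)}}{2}$

Introduce a parameter $a$ in the exponent: let $I(a) = \int_{0}^{1} \frac{u^{a} - 1}{2 \log{\left(u \right)}} \, du$.

Since $\dfrac{\partial}{\partial a}\,u^{a} = u^{a} \ln u$, the $\ln u$ in the denominator cancels and
$$\frac{dI}{da} = \int_{0}^{1} \frac{1}{2} u^{a} \, du = \frac{1}{2} \left[\frac{u^{a+1}}{a+1}\right]_0^1 = \frac{1}{2 \left(a + 1\right)}.$$

Integrating with respect to $a$ gives $I(a) = \frac{\log{\left(a + 1 \right)}}{2} + C$.

At $a = 0$ the integrand is identically $0$, so $I(0) = 0$. The closed form gives $0$, hence $C = 0$.

Setting $a = 5$:
$$I = \frac{\log{\left(6 \right)}}{2}.$$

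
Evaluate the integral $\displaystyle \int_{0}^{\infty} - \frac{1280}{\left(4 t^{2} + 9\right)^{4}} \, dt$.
$- \frac{100 \pi}{2187}$

Start from the standard arctangent integral
$$J(a) = \int_{0}^{\infty} - \frac{5}{a^{2} + t^{2}} \, dt = - \frac{5 \pi}{2 a}.$$

Differentiating under the integral sign with respect to $a$,
$$\frac{dJ}{da} = \int_{0}^{\infty} \frac{10 a}{\left(a^{2} + t^{2}\right)^{2}} \, dt = \frac{5 \pi}{2 a^{2}},$$
so $\int_{0}^{\infty} - \frac{5}{\left(a^{2} + t^{2}\right)^{2}} \, dt = - \frac{5 \pi}{4 a^{3}}$.

Repeating — each differentiation of $1/(t^2+a^2)^j$ produces $-2ja/(t^2+a^2)^{j+1}$ — and dividing through by $-2ja$ at each step yields, after $3$ differentiations in total,
$$\int_{0}^{\infty} - \frac{5}{\left(a^{2} + t^{2}\right)^{4}} \, dt = - \frac{25 \pi}{32 a^{7}}.$$

Setting $a = \frac{3}{2}$:
$$I = - \frac{100 \pi}{2187}.$$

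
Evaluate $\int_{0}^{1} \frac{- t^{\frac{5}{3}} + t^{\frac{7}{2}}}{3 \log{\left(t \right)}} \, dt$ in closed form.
$\log{\left(\frac{3 \cdot 2^{\frac{2}{3}}}{4} \right)}$

Consider the one-parameter family: let $I(a) = \int_{0}^{1} \frac{t^{\frac{7}{2}} - t^{a}}{3 \log{\left(t \right)}} \, dt$.

Since $\dfrac{\partial}{\partial a}\,t^{a} = t^{a} \ln t$, the $\ln t$ in the denominator cancels and
$$\frac{dI}{da} = \int_{0}^{1} - \frac{1}{3} t^{a} \, dt = - \frac{1}{3} \left[\frac{t^{a+1}}{a+1}\right]_0^1 = - \frac{1}{3 a + 3}.$$

Integrating with respect to $a$ gives $I(a) = - \frac{\log{\left(a + 1 \right)}}{3} - \frac{\log{\left(6 \right)}}{3} + \log{\left(3 \right)} + C$.

At $a = \frac{7}{2}$ the integrand is identically $0$, so $I(\frac{7}{2}) = 0$. The closed form gives $0$, hence $C = 0$.

Setting $a = \frac{5}{3}$:
$$I = \log{\left(\frac{3 \cdot 2^{\frac{2}{3}}}{4} \right)}.$$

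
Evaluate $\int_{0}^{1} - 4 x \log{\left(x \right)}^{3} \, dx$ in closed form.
$\frac{3}{2}$

Consider the simpler parametrised integral
$$J(a) = \int_{0}^{1} - 4 x^{a} \, dx = - \frac{4}{a + 1}.$$

Differentiating under the integral sign brings down a factor of $\ln x$:
$$\frac{dJ}{da} = \int_{0}^{1} - 4 x^{a} \log{\left(x \right)} \, dx = \frac{4}{\left(a + 1\right)^{2}}.$$

Repeating $3$ times in total — each differentiation brings down another $\ln x$ — gives
$$\frac{d^{3}J}{da^{3}} = \int_{0}^{1} - 4 x^{a} \log{\left(x \right)}^{3} \, dx = \frac{24}{\left(a + 1\right)^{4}},$$
and the integrand here is exactly the target integrand, so $I = \frac{24}{\left(a + 1\right)^{4}}$.

Setting $a = 1$:
$$I = \frac{3}{2}.$$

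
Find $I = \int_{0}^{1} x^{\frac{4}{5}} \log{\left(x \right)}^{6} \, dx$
$\frac{6250000}{531441}$

Consider the simpler parametrised integral
$$J(a) = \int_{0}^{1} x^{a} \, dx = \frac{1}{a + 1}.$$

Differentiating under the integral sign brings down a factor of $\ln x$:
$$\frac{dJ}{da} = \int_{0}^{1} x^{a} \log{\left(x \right)} \, dx = - \frac{1}{\left(a + 1\right)^{2}}.$$

Repeating $6$ times in total — each differentiation brings down another $\ln x$ — gives
$$\frac{d^{6}J}{da^{6}} = \int_{0}^{1} x^{a} \log{\left(x \right)}^{6} \, dx = \frac{720}{\left(a + 1\right)^{7}},$$
and the integrand here is exactly the target integrand, so $I = \frac{720}{\left(a + 1\right)^{7}}$.

Setting $a = \frac{4}{5}$:
$$I = \frac{6250000}{531441}.$$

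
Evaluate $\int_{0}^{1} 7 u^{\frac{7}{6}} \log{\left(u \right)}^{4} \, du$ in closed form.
$\frac{1306368}{371293}$

Begin with the known integral
$$J(a) = \int_{0}^{1} 7 u^{a} \, du = \frac{7}{a + 1}.$$

Differentiating under the integral sign brings down a factor of $\ln u$:
$$\frac{dJ}{da} = \int_{0}^{1} 7 u^{a} \log{\left(u \right)} \, du = - \frac{7}{\left(a + 1\right)^{2}}.$$

Repeating $4$ times in total — each differentiation brings down another $\ln u$ — gives
$$\frac{d^{4}J}{da^{4}} = \int_{0}^{1} 7 u^{a} \log{\left(u \right)}^{4} \, du = \frac{168}{\left(a + 1\right)^{5}},$$
and the integrand here is exactly the target integrand, so $I = \frac{168}{\left(a + 1\right)^{5}}$.

Setting $a = \frac{7}{6}$:
$$I = \frac{1306368}{371293}.$$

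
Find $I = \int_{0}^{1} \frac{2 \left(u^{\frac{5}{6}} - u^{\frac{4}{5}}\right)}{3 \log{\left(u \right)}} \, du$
$\log{\left(\frac{\sqrt[3]{2} \cdot 55^{\frac{2}{3}}}{18} \right)}$

Consider the one-parameter family: let $I(a) = \int_{0}^{1} \frac{2 \left(u^{\frac{5}{6}} - u^{a}\right)}{3 \log{\left(u \right)}} \, du$.

Since $\dfrac{\partial}{\partial a}\,u^{a} = u^{a} \ln u$, the $\ln u$ in the denominator cancels and
$$\frac{dI}{da} = \int_{0}^{1} - \frac{2}{3} u^{a} \, du = - \frac{2}{3} \left[\frac{u^{a+1}}{a+1}\right]_0^1 = - \frac{2}{3 a + 3}.$$

Integrating with respect to $a$ gives $I(a) = - \frac{2 \log{\left(a + 1 \right)}}{3} - \frac{2 \log{\left(6 \right)}}{3} + \frac{2 \log{\left(11 \right)}}{3} + C$.

At $a = \frac{5}{6}$ the integrand is identically $0$, so $I(\frac{5}{6}) = 0$. The closed form gives $0$, hence $C = 0$.

Setting $a = \frac{4}{5}$:
$$I = \log{\left(\frac{\sqrt[3]{2} \cdot 55^{\frac{2}{3}}}{18} \right)}.$$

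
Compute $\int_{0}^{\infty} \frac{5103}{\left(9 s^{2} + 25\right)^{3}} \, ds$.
$\frac{5103 \pi}{50000}$

Begin with the known result
$$J(a) = \int_{0}^{\infty} \frac{7}{a^{2} + s^{2}} \, ds = \frac{7 \pi}{2 a}.$$

Differentiating under the integral sign with respect to $a$,
$$\frac{dJ}{da} = \int_{0}^{\infty} - \frac{14 a}{\left(a^{2} + s^{2}\right)^{2}} \, ds = - \frac{7 \pi}{2 a^{2}},$$
so $\int_{0}^{\infty} \frac{7}{\left(a^{2} + s^{2}\right)^{2}} \, ds = \frac{7 \pi}{4 a^{3}}$.

Repeating — each differentiation of $1/(s^2+a^2)^j$ produces $-2ja/(s^2+a^2)^{j+1}$ — and dividing through by $-2ja$ at each step yields, after $2$ differentiations in total,
$$\int_{0}^{\infty} \frac{7}{\left(a^{2} + s^{2}\right)^{3}} \, ds = \frac{21 \pi}{16 a^{5}}.$$

Setting $a = \frac{5}{3}$:
$$I = \frac{5103 \pi}{50000}.$$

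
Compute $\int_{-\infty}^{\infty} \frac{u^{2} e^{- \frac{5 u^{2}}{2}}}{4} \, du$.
$\frac{\sqrt{10} \sqrt{\pi}}{100}$

Start from the elementary integral
$$J(a) = \int_{-\infty}^{\infty} \frac{e^{- a u^{2}}}{4} \, du = \frac{\sqrt{\pi}}{4 \sqrt{a}}.$$

Differentiating under the integral sign brings down a factor of $(-u^2)$:
$$\frac{dJ}{da} = \int_{-\infty}^{\infty} - \frac{u^{2} e^{- a u^{2}}}{4} \, du = - \frac{\sqrt{\pi}}{8 a^{\frac{3}{2}}}.$$

The integral on the left is $-I$, so $I = \frac{\sqrt{\pi}}{8 a^{\frac{3}{2}}}$.

Setting $a = \frac{5}{2}$:
$$I = \frac{\sqrt{10} \sqrt{\pi}}{100}.$$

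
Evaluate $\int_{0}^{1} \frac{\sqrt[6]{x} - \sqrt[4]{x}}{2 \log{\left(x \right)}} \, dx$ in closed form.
$\log{\left(\frac{\sqrt{210}}{15} \right)}$

Introduce a parameter $a$ in the exponent: let $I(a) = \int_{0}^{1} \frac{\sqrt[6]{x} - x^{a}}{2 \log{\left(x \right)}} \, dx$.

Since $\dfrac{\partial}{\partial a}\,x^{a} = x^{a} \ln x$, the $\ln x$ in the denominator cancels and
$$\frac{dI}{da} = \int_{0}^{1} - \frac{1}{2} x^{a} \, dx = - \frac{1}{2} \left[\frac{x^{a+1}}{a+1}\right]_0^1 = - \frac{1}{2 a + 2}.$$

Integrating with respect to $a$ gives $I(a) = - \frac{\log{\left(a + 1 \right)}}{2} - \frac{\log{\left(6 \right)}}{2} + \frac{\log{\left(7 \right)}}{2} + C$.

At $a = \frac{1}{6}$ the integrand is identically $0$, so $I(\frac{1}{6}) = 0$. The closed form gives $0$, hence $C = 0$.

Setting $a = \frac{1}{4}$:
$$I = \log{\left(\frac{\sqrt{210}}{15} \right)}.$$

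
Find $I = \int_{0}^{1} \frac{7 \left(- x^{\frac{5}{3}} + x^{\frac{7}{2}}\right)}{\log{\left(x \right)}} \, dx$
$- \log{\left(\frac{268435456}{10460353203} \right)}$

Consider the one-parameter family: let $I(a) = \int_{0}^{1} \frac{7 \left(x^{\frac{7}{2}} - x^{a}\right)}{\log{\left(x \right)}} \, dx$.

Since $\dfrac{\partial}{\partial a}\,x^{a} = x^{a} \ln x$, the $\ln x$ in the denominator cancels and
$$\frac{dI}{da} = \int_{0}^{1} -7 x^{a} \, dx = -7 \left[\frac{x^{a+1}}{a+1}\right]_0^1 = - \frac{7}{a + 1}.$$

Integrating with respect to $a$ gives $I(a) = - \log{\left(\frac{128 \left(a + 1\right)^{7}}{4782969} \right)} + C$.

At $a = \frac{7}{2}$ the integrand is identically $0$, so $I(\frac{7}{2}) = 0$. The closed form gives $0$, hence $C = 0$.

Setting $a = \frac{5}{3}$:
$$I = - \log{\left(\frac{268435456}{10460353203} \right)}.$$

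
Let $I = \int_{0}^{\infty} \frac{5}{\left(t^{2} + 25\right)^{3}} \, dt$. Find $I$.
$\frac{3 \pi}{10000}$

Begin with the known result
$$J(a) = \int_{0}^{\infty} \frac{5}{a^{2} + t^{2}} \, dt = \frac{5 \pi}{2 a}.$$

Differentiating under the integral sign with respect to $a$,
$$\frac{dJ}{da} = \int_{0}^{\infty} - \frac{10 a}{\left(a^{2} + t^{2}\right)^{2}} \, dt = - \frac{5 \pi}{2 a^{2}},$$
so $\int_{0}^{\infty} \frac{5}{\left(a^{2} + t^{2}\right)^{2}} \, dt = \frac{5 \pi}{4 a^{3}}$.

Repeating — each differentiation of $1/(t^2+a^2)^j$ produces $-2ja/(t^2+a^2)^{j+1}$ — and dividing through by $-2ja$ at each step yields, after $2$ differentiations in total,
$$\int_{0}^{\infty} \frac{5}{\left(a^{2} + t^{2}\right)^{3}} \, dt = \frac{15 \pi}{16 a^{5}}.$$

Setting $a = 5$:
$$I = \frac{3 \pi}{10000}.$$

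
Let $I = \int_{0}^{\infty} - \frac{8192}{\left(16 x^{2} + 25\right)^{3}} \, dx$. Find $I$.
$- \frac{384 \pi}{3125}$

Recall the elementary integral
$$J(a) = \int_{0}^{\infty} - \frac{2}{a^{2} + x^{2}} \, dx = - \frac{\pi}{a}.$$

Differentiating under the integral sign with respect to $a$,
$$\frac{dJ}{da} = \int_{0}^{\infty} \frac{4 a}{\left(a^{2} + x^{2}\right)^{2}} \, dx = \frac{\pi}{a^{2}},$$
so $\int_{0}^{\infty} - \frac{2}{\left(a^{2} + x^{2}\right)^{2}} \, dx = - \frac{\pi}{2 a^{3}}$.

Repeating — each differentiation of $1/(x^2+a^2)^j$ produces $-2ja/(x^2+a^2)^{j+1}$ — and dividing through by $-2ja$ at each step yields, after $2$ differentiations in total,
$$\int_{0}^{\infty} - \frac{2}{\left(a^{2} + x^{2}\right)^{3}} \, dx = - \frac{3 \pi}{8 a^{5}}.$$

Setting $a = \frac{5}{4}$:
$$I = - \frac{384 \pi}{3125}.$$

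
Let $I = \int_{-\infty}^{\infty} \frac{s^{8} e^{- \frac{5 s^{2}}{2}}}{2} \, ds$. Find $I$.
$\frac{21 \sqrt{10} \sqrt{\pi}}{1250}$

Consider the simpler parametrised integral
$$J(a) = \int_{-\infty}^{\infty} \frac{e^{- a s^{2}}}{2} \, ds = \frac{\sqrt{\pi}}{2 \sqrt{a}}.$$

Differentiating under the integral sign brings down a factor of $(-s^2)$:
$$\frac{dJ}{da} = \int_{-\infty}^{\infty} - \frac{s^{2} e^{- a s^{2}}}{2} \, ds = - \frac{\sqrt{\pi}}{4 a^{\frac{3}{2}}}.$$

Repeating $4$ times in total — each differentiation brings down another $(-s^2)$ — gives
$$\frac{d^{4}J}{da^{4}} = \int_{-\infty}^{\infty} \frac{s^{8} e^{- a s^{2}}}{2} \, ds = \frac{105 \sqrt{\pi}}{32 a^{\frac{9}{2}}},$$
and the integrand here is exactly the target integrand, so $I = \frac{105 \sqrt{\pi}}{32 a^{\frac{9}{2}}}$.

Setting $a = \frac{5}{2}$:
$$I = \frac{21 \sqrt{10} \sqrt{\pi}}{1250}.$$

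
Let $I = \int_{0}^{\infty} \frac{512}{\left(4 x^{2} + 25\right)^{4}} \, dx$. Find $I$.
$\frac{8 \pi}{15625}$

Recall the elementary integral
$$J(a) = \int_{0}^{\infty} \frac{2}{a^{2} + x^{2}} \, dx = \frac{\pi}{a}.$$

Differentiating under the integral sign with respect to $a$,
$$\frac{dJ}{da} = \int_{0}^{\infty} - \frac{4 a}{\left(a^{2} + x^{2}\right)^{2}} \, dx = - \frac{\pi}{a^{2}},$$
so $\int_{0}^{\infty} \frac{2}{\left(a^{2} + x^{2}\right)^{2}} \, dx = \frac{\pi}{2 a^{3}}$.

Repeating — each differentiation of $1/(x^2+a^2)^j$ produces $-2ja/(x^2+a^2)^{j+1}$ — and dividing through by $-2ja$ at each step yields, after $3$ differentiations in total,
$$\int_{0}^{\infty} \frac{2}{\left(a^{2} + x^{2}\right)^{4}} \, dx = \frac{5 \pi}{16 a^{7}}.$$

Setting $a = \frac{5}{2}$:
$$I = \frac{8 \pi}{15625}.$$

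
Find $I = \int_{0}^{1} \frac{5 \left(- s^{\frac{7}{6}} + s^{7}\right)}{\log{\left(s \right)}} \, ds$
$- \log{\left(\frac{371293}{254803968} \right)}$

Consider the one-parameter family: let $I(a) = \int_{0}^{1} \frac{5 \left(s^{7} - s^{a}\right)}{\log{\left(s \right)}} \, ds$.

Since $\dfrac{\partial}{\partial a}\,s^{a} = s^{a} \ln s$, the $\ln s$ in the denominator cancels and
$$\frac{dI}{da} = \int_{0}^{1} -5 s^{a} \, ds = -5 \left[\frac{s^{a+1}}{a+1}\right]_0^1 = - \frac{5}{a + 1}.$$

Integrating with respect to $a$ gives $I(a) = - \log{\left(\frac{\left(a + 1\right)^{5}}{32768} \right)} + C$.

At $a = 7$ the integrand is identically $0$, so $I(7) = 0$. The closed form gives $0$, hence $C = 0$.

Setting $a = \frac{7}{6}$:
$$I = - \log{\left(\frac{371293}{254803968} \right)}.$$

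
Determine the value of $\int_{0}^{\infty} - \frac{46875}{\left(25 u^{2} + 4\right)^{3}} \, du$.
$- \frac{28125 \pi}{512}$

Begin with the known result
$$J(a) = \int_{0}^{\infty} - \frac{3}{a^{2} + u^{2}} \, du = - \frac{3 \pi}{2 a}.$$

Differentiating under the integral sign with respect to $a$,
$$\frac{dJ}{da} = \int_{0}^{\infty} \frac{6 a}{\left(a^{2} + u^{2}\right)^{2}} \, du = \frac{3 \pi}{2 a^{2}},$$
so $\int_{0}^{\infty} - \frac{3}{\left(a^{2} + u^{2}\right)^{2}} \, du = - \frac{3 \pi}{4 a^{3}}$.

Repeating — each differentiation of $1/(u^2+a^2)^j$ produces $-2ja/(u^2+a^2)^{j+1}$ — and dividing through by $-2ja$ at each step yields, after $2$ differentiations in total,
$$\int_{0}^{\infty} - \frac{3}{\left(a^{2} + u^{2}\right)^{3}} \, du = - \frac{9 \pi}{16 a^{5}}.$$

Setting $a = \frac{2}{5}$:
$$I = - \frac{28125 \pi}{512}.$$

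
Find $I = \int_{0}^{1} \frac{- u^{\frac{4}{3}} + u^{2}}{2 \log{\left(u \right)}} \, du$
$- \frac{\log{\left(7 \right)}}{2} + \log{\left(3 \right)}$

Replace the exponent $\frac{4}{3}$ by a parameter $a$: let $I(a) = \int_{0}^{1} \frac{u^{2} - u^{a}}{2 \log{\left(u \right)}} \, du$.

Since $\dfrac{\partial}{\partial a}\,u^{a} = u^{a} \ln u$, the $\ln u$ in the denominator cancels and
$$\frac{dI}{da} = \int_{0}^{1} - \frac{1}{2} u^{a} \, du = - \frac{1}{2} \left[\frac{u^{a+1}}{a+1}\right]_0^1 = - \frac{1}{2 a + 2}.$$

Integrating with respect to $a$ gives $I(a) = - \frac{\log{\left(a + 1 \right)}}{2} + \frac{\log{\left(3 \right)}}{2} + C$.

At $a = 2$ the integrand is identically $0$, so $I(2) = 0$. The closed form gives $0$, hence $C = 0$.

Setting $a = \frac{4}{3}$:
$$I = - \frac{\log{\left(7 \right)}}{2} + \log{\left(3 \right)}.$$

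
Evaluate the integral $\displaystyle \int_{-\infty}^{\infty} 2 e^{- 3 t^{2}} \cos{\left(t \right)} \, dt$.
$\frac{2 \sqrt{3} \sqrt{\pi}}{3 e^{\frac{1}{12}}}$

Let $b$ denote the cosine frequency and define $I(b) = \int_{-\infty}^{\infty} 2 e^{- 3 t^{2}} \cos{\left(b t \right)} \, dt$.

Differentiating under the integral sign,
$$I'(b) = \int_{-\infty}^{\infty} - 2 t e^{- 3 t^{2}} \sin{\left(b t \right)} \, dt.$$

Integrate $\int_{-\infty}^{\infty} t \sin(b t)\, e^{- 3 t^{2}}\, dt$ by parts with $u = \sin(b t)$ and $dv = t\, e^{- 3 t^{2}}\, dt$, giving $v = - \frac{e^{- 3 t^{2}}}{6}$. The boundary term vanishes and
$$\int_{-\infty}^{\infty} t \sin(b t)\, e^{- 3 t^{2}}\, dt = \frac{b}{6} \int_{-\infty}^{\infty} \cos(b t)\, e^{- 3 t^{2}}\, dt,$$
so $I'(b) = - \frac{b}{6}\, I(b)$.

This is a separable first-order ODE; solving with the initial condition $I(0) = \int_{-\infty}^{\infty} 2 e^{- 3 t^{2}}\,dt = \frac{2 \sqrt{3} \sqrt{\pi}}{3}$ gives
$$I(b) = \frac{2 \sqrt{3} \sqrt{\pi} e^{- \frac{b^{2}}{12}}}{3}.$$

Setting $b = 1$:
$$I = \frac{2 \sqrt{3} \sqrt{\pi}}{3 e^{\frac{1}{12}}}.$$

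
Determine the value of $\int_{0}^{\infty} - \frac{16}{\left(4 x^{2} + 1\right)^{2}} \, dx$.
$- 2 \pi$

Recall the elementary integral
$$J(a) = \int_{0}^{\infty} - \frac{1}{a^{2} + x^{2}} \, dx = - \frac{\pi}{2 a}.$$

Differentiating under the integral sign with respect to $a$,
$$\frac{dJ}{da} = \int_{0}^{\infty} \frac{2 a}{\left(a^{2} + x^{2}\right)^{2}} \, dx = \frac{\pi}{2 a^{2}},$$
so $\int_{0}^{\infty} - \frac{1}{\left(a^{2} + x^{2}\right)^{2}} \, dx = - \frac{\pi}{4 a^{3}}$.

Setting $a = \frac{1}{2}$:
$$I = - 2 \pi.$$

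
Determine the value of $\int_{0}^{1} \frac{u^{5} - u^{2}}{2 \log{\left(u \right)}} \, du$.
$\frac{\log{\left(2 \right)}}{2}$

Replace the exponent $5$ by a parameter $a$: let $I(a) = \int_{0}^{1} \frac{- u^{2} + u^{a}}{2 \log{\left(u \right)}} \, du$.

Since $\dfrac{\partial}{\partial a}\,u^{a} = u^{a} \ln u$, the $\ln u$ in the denominator cancels and
$$\frac{dI}{da} = \int_{0}^{1} \frac{1}{2} u^{a} \, du = \frac{1}{2} \left[\frac{u^{a+1}}{a+1}\right]_0^1 = \frac{1}{2 \left(a + 1\right)}.$$

Integrating with respect to $a$ gives $I(a) = \frac{\log{\left(a + 1 \right)}}{2} - \frac{\log{\left(3 \right)}}{2} + C$.

At $a = 2$ the integrand is identically $0$, so $I(2) = 0$. The closed form gives $0$, hence $C = 0$.

Setting $a = 5$:
$$I = \frac{\log{\left(2 \right)}}{2}.$$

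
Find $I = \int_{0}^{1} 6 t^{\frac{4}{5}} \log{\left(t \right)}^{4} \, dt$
$\frac{50000}{6561}$

Begin with the known integral
$$J(a) = \int_{0}^{1} 6 t^{a} \, dt = \frac{6}{a + 1}.$$

Differentiating under the integral sign brings down a factor of $\ln t$:
$$\frac{dJ}{da} = \int_{0}^{1} 6 t^{a} \log{\left(t \right)} \, dt = - \frac{6}{\left(a + 1\right)^{2}}.$$

Repeating $4$ times in total — each differentiation brings down another $\ln t$ — gives
$$\frac{d^{4}J}{da^{4}} = \int_{0}^{1} 6 t^{a} \log{\left(t \right)}^{4} \, dt = \frac{144}{\left(a + 1\right)^{5}},$$
and the integrand here is exactly the target integrand, so $I = \frac{144}{\left(a + 1\right)^{5}}$.

Setting $a = \frac{4}{5}$:
$$I = \frac{50000}{6561}.$$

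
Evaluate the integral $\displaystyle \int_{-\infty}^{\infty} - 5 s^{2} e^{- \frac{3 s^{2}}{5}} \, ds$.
$- \frac{25 \sqrt{15} \sqrt{\pi}}{18}$

Begin with the known integral
$$J(a) = \int_{-\infty}^{\infty} - 5 e^{- a s^{2}} \, ds = - \frac{5 \sqrt{\pi}}{\sqrt{a}}.$$

Differentiating under the integral sign brings down a factor of $(-s^2)$:
$$\frac{dJ}{da} = \int_{-\infty}^{\infty} 5 s^{2} e^{- a s^{2}} \, ds = \frac{5 \sqrt{\pi}}{2 a^{\frac{3}{2}}}.$$

The integral on the left is $-I$, so $I = - \frac{5 \sqrt{\pi}}{2 a^{\frac{3}{2}}}$.

Setting $a = \frac{3}{5}$:
$$I = - \frac{25 \sqrt{15} \sqrt{\pi}}{18}.$$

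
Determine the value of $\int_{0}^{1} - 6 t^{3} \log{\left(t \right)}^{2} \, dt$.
$- \frac{3}{16}$

Consider the simpler parametrised integral
$$J(a) = \int_{0}^{1} - 6 t^{a} \, dt = - \frac{6}{a + 1}.$$

Differentiating under the integral sign brings down a factor of $\ln t$:
$$\frac{dJ}{da} = \int_{0}^{1} - 6 t^{a} \log{\left(t \right)} \, dt = \frac{6}{\left(a + 1\right)^{2}}.$$

Repeating twice in total — each differentiation brings down another $\ln t$ — gives
$$\frac{d^{2}J}{da^{2}} = \int_{0}^{1} - 6 t^{a} \log{\left(t \right)}^{2} \, dt = - \frac{12}{\left(a + 1\right)^{3}},$$
and the integrand here is exactly the target integrand, so $I = - \frac{12}{\left(a + 1\right)^{3}}$.

Setting $a = 3$:
$$I = - \frac{3}{16}.$$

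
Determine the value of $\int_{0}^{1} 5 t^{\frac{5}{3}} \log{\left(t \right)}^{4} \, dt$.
$\frac{3645}{4096}$

Start from the elementary integral
$$J(a) = \int_{0}^{1} 5 t^{a} \, dt = \frac{5}{a + 1}.$$

Differentiating under the integral sign brings down a factor of $\ln t$:
$$\frac{dJ}{da} = \int_{0}^{1} 5 t^{a} \log{\left(t \right)} \, dt = - \frac{5}{\left(a + 1\right)^{2}}.$$

Repeating $4$ times in total — each differentiation brings down another $\ln t$ — gives
$$\frac{d^{4}J}{da^{4}} = \int_{0}^{1} 5 t^{a} \log{\left(t \right)}^{4} \, dt = \frac{120}{\left(a + 1\right)^{5}},$$
and the integrand here is exactly the target integrand, so $I = \frac{120}{\left(a + 1\right)^{5}}$.

Setting $a = \frac{5}{3}$:
$$I = \frac{3645}{4096}.$$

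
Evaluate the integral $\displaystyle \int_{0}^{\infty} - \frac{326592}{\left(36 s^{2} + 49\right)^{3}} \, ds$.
$- \frac{1458 \pi}{2401}$

Recall the elementary integral
$$J(a) = \int_{0}^{\infty} - \frac{7}{a^{2} + s^{2}} \, ds = - \frac{7 \pi}{2 a}.$$

Differentiating under the integral sign with respect to $a$,
$$\frac{dJ}{da} = \int_{0}^{\infty} \frac{14 a}{\left(a^{2} + s^{2}\right)^{2}} \, ds = \frac{7 \pi}{2 a^{2}},$$
so $\int_{0}^{\infty} - \frac{7}{\left(a^{2} + s^{2}\right)^{2}} \, ds = - \frac{7 \pi}{4 a^{3}}$.

Repeating — each differentiation of $1/(s^2+a^2)^j$ produces $-2ja/(s^2+a^2)^{j+1}$ — and dividing through by $-2ja$ at each step yields, after $2$ differentiations in total,
$$\int_{0}^{\infty} - \frac{7}{\left(a^{2} + s^{2}\right)^{3}} \, ds = - \frac{21 \pi}{16 a^{5}}.$$

Setting $a = \frac{7}{6}$:
$$I = - \frac{1458 \pi}{2401}.$$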